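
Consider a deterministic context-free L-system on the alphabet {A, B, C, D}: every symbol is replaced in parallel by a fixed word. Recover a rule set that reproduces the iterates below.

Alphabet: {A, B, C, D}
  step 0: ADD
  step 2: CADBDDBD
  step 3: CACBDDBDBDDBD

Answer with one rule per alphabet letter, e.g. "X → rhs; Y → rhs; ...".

A->C, B->D, C->CA, D->BD

  step 2 ⇒ step 3: CADBDDBD ⇒ CA·C·BD·D·BD·BD·D·BD
    A ↦ C
    B ↦ D
    C ↦ CA
    D ↦ BD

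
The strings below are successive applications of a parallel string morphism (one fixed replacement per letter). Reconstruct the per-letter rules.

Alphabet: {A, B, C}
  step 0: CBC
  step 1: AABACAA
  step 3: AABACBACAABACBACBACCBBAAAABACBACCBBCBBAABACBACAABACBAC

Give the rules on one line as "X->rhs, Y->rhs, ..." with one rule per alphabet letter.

  step 0 ⇒ step 1: CBC ⇒ AA·BAC·AA
    B ↦ BAC
    C ↦ AA
    A ↦ CBB  (constrained at step 1)

A->CBB, B->BAC, C->AA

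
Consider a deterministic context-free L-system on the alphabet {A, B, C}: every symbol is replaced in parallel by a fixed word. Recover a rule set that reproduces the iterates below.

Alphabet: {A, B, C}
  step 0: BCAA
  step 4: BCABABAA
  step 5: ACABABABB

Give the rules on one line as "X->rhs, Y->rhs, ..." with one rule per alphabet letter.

A->B, B->A, C->CA

  step 4 ⇒ step 5: BCABABAA ⇒ A·CA·B·A·B·A·B·B
    A ↦ B
    B ↦ A
    C ↦ CA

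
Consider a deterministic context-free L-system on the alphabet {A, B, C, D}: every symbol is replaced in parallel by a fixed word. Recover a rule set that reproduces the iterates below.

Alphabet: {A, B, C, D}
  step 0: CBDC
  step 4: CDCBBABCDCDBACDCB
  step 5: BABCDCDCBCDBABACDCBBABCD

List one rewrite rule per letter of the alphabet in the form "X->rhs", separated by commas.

A->CB, B->CD, C->B, D->A

  step 4 ⇒ step 5: CDCBBABCDCDBACDCB ⇒ B·A·B·CD·CD·CB·CD·B·A·B·A·CD·CB·B·A·B·CD
    A ↦ CB
    B ↦ CD
    C ↦ B
    D ↦ A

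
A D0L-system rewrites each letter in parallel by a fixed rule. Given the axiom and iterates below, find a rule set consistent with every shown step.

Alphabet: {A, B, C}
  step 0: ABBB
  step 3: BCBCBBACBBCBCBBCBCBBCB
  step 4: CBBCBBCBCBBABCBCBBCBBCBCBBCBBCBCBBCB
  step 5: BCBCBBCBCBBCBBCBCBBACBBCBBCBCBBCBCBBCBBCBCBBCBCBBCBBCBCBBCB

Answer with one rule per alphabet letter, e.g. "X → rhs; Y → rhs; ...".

  step 4 ⇒ step 5: CBBCBBCBCBBABCBCBBCBBCBCBBCBBCBCBBCB ⇒ B·CB·CB·B·CB·CB·B·CB·B·CB·CB·BA·CB·B·CB·B·CB·CB·B·CB·CB·B·CB·B·CB·CB·B·CB·CB·B·CB·B·CB·CB·B·CB
    A ↦ BA
    B ↦ CB
    C ↦ B

A->BA, B->CB, C->B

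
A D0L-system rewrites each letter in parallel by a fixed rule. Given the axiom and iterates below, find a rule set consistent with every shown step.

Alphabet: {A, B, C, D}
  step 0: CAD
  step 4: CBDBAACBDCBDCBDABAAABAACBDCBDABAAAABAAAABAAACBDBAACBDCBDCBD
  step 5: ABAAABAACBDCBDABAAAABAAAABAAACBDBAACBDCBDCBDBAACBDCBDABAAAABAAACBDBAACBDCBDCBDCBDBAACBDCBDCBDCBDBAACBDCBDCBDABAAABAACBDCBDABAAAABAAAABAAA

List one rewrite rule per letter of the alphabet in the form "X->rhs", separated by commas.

A->CBD, B->BAA, C->A, D->A

  step 4 ⇒ step 5: CBDBAACBDCBDCBDABAAABAACBDCBDABAAAABAAAABAAACBDBAACBDCBDCBD ⇒ A·BAA·A·BAA·CBD·CBD·A·BAA·A·A·BAA·A·A·BAA·A·CBD·BAA·CBD·CBD·CBD·BAA·CBD·CBD·A·BAA·A·A·BAA·A·CBD·BAA·CBD·CBD·CBD·CBD·BAA·CBD·CBD·CBD·CBD·BAA·CBD·CBD·CBD·A·BAA·A·BAA·CBD·CBD·A·BAA·A·A·BAA·A·A·BAA·A
    A ↦ CBD
    B ↦ BAA
    C ↦ A
    D ↦ A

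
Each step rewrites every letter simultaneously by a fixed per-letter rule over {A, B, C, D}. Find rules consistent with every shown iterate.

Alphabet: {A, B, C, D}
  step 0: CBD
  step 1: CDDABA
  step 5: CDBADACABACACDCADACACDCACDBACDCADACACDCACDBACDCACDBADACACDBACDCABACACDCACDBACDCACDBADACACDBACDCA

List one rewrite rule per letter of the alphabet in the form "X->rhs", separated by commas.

  step 0 ⇒ step 1: CBD ⇒ CD·DA·BA
    B ↦ DA
    C ↦ CD
    D ↦ BA
    A ↦ CA  (constrained at step 1)

A->CA, B->DA, C->CD, D->BA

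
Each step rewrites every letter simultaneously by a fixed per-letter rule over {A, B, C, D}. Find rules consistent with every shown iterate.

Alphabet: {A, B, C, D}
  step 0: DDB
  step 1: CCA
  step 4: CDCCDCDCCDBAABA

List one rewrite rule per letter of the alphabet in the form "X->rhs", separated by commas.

  step 0 ⇒ step 1: DDB ⇒ C·C·A
    B ↦ A
    D ↦ C
    A ↦ BA  (constrained at step 1)
    C ↦ CD  (constrained at step 1)

A->BA, B->A, C->CD, D->C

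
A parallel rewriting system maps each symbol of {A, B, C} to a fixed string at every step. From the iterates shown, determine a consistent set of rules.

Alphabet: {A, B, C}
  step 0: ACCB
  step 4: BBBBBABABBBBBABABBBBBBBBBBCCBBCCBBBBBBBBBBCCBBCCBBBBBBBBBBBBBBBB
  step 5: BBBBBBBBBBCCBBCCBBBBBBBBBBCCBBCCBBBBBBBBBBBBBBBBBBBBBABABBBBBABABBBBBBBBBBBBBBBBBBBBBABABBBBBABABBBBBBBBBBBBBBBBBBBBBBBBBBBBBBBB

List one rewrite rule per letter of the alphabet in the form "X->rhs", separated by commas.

  step 4 ⇒ step 5: BBBBBABABBBBBABABBBBBBBBBBCCBBCCBBBBBBBBBBCCBBCCBBBBBBBBBBBBBBBB ⇒ BB·BB·BB·BB·BB·CC·BB·CC·BB·BB·BB·BB·BB·CC·BB·CC·BB·BB·BB·BB·BB·BB·BB·BB·BB·BB·BA·BA·BB·BB·BA·BA·BB·BB·BB·BB·BB·BB·BB·BB·BB·BB·BA·BA·BB·BB·BA·BA·BB·BB·BB·BB·BB·BB·BB·BB·BB·BB·BB·BB·BB·BB·BB·BB
    A ↦ CC
    B ↦ BB
    C ↦ BA

A->CC, B->BB, C->BA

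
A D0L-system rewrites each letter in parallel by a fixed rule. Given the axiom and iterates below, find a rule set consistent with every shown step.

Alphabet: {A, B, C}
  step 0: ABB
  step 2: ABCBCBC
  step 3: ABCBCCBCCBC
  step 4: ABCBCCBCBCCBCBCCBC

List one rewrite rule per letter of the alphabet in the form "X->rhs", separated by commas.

A->AB, B->C, C->BC

  step 3 ⇒ step 4: ABCBCCBCCBC ⇒ AB·C·BC·C·BC·BC·C·BC·BC·C·BC
    A ↦ AB
    B ↦ C
    C ↦ BC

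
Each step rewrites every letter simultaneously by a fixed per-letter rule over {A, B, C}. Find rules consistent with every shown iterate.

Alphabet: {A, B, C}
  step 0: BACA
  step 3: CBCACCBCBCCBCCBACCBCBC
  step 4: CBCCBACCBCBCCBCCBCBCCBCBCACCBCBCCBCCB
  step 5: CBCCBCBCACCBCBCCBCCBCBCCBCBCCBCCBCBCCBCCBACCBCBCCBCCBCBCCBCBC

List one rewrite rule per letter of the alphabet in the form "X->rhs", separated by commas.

A->AC, B->C, C->CB

  step 4 ⇒ step 5: CBCCBACCBCBCCBCCBCBCCBCBCACCBCBCCBCCB ⇒ CB·C·CB·CB·C·AC·CB·CB·C·CB·C·CB·CB·C·CB·CB·C·CB·C·CB·CB·C·CB·C·CB·AC·CB·CB·C·CB·C·CB·CB·C·CB·CB·C
    A ↦ AC
    B ↦ C
    C ↦ CB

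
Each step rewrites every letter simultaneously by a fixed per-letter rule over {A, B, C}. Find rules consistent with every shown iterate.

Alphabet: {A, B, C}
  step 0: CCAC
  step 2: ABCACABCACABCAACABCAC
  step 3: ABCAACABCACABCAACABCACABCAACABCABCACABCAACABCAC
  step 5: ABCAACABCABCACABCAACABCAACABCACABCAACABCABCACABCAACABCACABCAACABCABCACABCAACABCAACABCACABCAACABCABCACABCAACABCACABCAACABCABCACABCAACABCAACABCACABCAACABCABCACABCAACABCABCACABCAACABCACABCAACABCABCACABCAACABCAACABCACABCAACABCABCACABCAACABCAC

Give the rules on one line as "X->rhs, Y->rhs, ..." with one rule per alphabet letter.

  step 2 ⇒ step 3: ABCACABCACABCAACABCAC ⇒ ABC·A·AC·ABC·AC·ABC·A·AC·ABC·AC·ABC·A·AC·ABC·ABC·AC·ABC·A·AC·ABC·AC
    A ↦ ABC
    B ↦ A
    C ↦ AC

A->ABC, B->A, C->AC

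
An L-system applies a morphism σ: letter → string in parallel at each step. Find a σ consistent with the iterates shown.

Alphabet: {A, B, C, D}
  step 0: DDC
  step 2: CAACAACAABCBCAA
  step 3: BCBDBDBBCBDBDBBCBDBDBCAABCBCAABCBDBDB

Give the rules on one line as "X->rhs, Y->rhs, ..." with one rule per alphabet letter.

  step 2 ⇒ step 3: CAACAACAABCBCAA ⇒ BCB·DB·DB·BCB·DB·DB·BCB·DB·DB·CAA·BCB·CAA·BCB·DB·DB
    A ↦ DB
    B ↦ CAA
    C ↦ BCB
    D ↦ B  (constrained at step 0)

A->DB, B->CAA, C->BCB, D->B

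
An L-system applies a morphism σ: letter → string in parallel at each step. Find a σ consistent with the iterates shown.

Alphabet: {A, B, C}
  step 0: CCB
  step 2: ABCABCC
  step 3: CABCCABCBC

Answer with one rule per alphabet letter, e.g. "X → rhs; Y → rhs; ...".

  step 2 ⇒ step 3: ABCABCC ⇒ C·A·BC·C·A·BC·BC
    A ↦ C
    B ↦ A
    C ↦ BC

A->C, B->A, C->BC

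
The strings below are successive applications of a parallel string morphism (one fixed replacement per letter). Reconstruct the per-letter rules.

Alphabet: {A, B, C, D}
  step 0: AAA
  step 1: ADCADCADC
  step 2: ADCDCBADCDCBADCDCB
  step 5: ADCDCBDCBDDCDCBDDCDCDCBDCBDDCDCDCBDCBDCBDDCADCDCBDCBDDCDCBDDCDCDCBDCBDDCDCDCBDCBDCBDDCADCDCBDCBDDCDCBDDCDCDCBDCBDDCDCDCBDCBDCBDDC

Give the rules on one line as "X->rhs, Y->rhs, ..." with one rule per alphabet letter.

  step 1 ⇒ step 2: ADCADCADC ⇒ ADC·DC·B·ADC·DC·B·ADC·DC·B
    A ↦ ADC
    C ↦ B
    D ↦ DC
    B ↦ DDC  (constrained at step 2)

A->ADC, B->DDC, C->B, D->DC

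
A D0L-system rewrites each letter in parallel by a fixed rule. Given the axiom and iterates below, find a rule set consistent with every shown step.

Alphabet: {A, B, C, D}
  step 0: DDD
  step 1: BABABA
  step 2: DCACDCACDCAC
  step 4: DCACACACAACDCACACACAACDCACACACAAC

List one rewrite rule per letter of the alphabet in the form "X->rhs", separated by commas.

  step 1 ⇒ step 2: BABABA ⇒ DC·AC·DC·AC·DC·AC
    A ↦ AC
    B ↦ DC
    C ↦ A  (constrained at step 2)
  step 0 ⇒ step 1: DDD ⇒ BA·BA·BA
    D ↦ BA

A->AC, B->DC, C->A, D->BA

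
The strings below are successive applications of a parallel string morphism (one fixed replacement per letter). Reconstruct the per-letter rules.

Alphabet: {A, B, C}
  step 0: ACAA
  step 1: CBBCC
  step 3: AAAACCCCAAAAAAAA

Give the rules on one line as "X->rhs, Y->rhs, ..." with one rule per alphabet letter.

  step 0 ⇒ step 1: ACAA ⇒ C·BB·C·C
    A ↦ C
    C ↦ BB
    B ↦ AA  (constrained at step 1)

A->C, B->AA, C->BB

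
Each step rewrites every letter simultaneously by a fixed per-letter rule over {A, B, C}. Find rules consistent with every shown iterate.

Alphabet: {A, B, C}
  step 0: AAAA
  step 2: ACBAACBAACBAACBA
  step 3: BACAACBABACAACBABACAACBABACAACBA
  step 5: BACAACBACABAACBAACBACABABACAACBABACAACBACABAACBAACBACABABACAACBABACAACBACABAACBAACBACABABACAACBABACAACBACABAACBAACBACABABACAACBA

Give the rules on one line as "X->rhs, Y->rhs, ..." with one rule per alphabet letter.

A->BA, B->AC, C->CA

  step 2 ⇒ step 3: ACBAACBAACBAACBA ⇒ BA·CA·AC·BA·BA·CA·AC·BA·BA·CA·AC·BA·BA·CA·AC·BA
    A ↦ BA
    B ↦ AC
    C ↦ CA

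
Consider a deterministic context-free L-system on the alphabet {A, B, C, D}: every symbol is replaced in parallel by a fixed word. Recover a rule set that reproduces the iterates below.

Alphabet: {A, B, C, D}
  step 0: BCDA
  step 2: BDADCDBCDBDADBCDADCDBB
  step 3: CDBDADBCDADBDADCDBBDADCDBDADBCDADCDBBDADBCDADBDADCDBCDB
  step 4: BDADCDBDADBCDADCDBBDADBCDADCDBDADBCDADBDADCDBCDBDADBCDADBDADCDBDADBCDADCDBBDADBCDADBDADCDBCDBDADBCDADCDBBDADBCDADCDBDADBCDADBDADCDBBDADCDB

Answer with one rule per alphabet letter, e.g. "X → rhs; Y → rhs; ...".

A->BC, B->CDB, C->B, D->DAD

  step 3 ⇒ step 4: CDBDADBCDADBDADCDBBDADCDBDADBCDADCDBBDADBCDADBDADCDBCDB ⇒ B·DAD·CDB·DAD·BC·DAD·CDB·B·DAD·BC·DAD·CDB·DAD·BC·DAD·B·DAD·CDB·CDB·DAD·BC·DAD·B·DAD·CDB·DAD·BC·DAD·CDB·B·DAD·BC·DAD·B·DAD·CDB·CDB·DAD·BC·DAD·CDB·B·DAD·BC·DAD·CDB·DAD·BC·DAD·B·DAD·CDB·B·DAD·CDB
    A ↦ BC
    B ↦ CDB
    C ↦ B
    D ↦ DAD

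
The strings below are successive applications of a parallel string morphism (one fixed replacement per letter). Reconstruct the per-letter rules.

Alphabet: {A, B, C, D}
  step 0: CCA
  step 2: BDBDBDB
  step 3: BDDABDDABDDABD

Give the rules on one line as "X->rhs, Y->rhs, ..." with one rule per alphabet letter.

  step 2 ⇒ step 3: BDBDBDB ⇒ BD·DA·BD·DA·BD·DA·BD
    B ↦ BD
    D ↦ DA
    A ↦ BC  (constrained at step 0)
    C ↦ B  (constrained at step 0)

A->BC, B->BD, C->B, D->DA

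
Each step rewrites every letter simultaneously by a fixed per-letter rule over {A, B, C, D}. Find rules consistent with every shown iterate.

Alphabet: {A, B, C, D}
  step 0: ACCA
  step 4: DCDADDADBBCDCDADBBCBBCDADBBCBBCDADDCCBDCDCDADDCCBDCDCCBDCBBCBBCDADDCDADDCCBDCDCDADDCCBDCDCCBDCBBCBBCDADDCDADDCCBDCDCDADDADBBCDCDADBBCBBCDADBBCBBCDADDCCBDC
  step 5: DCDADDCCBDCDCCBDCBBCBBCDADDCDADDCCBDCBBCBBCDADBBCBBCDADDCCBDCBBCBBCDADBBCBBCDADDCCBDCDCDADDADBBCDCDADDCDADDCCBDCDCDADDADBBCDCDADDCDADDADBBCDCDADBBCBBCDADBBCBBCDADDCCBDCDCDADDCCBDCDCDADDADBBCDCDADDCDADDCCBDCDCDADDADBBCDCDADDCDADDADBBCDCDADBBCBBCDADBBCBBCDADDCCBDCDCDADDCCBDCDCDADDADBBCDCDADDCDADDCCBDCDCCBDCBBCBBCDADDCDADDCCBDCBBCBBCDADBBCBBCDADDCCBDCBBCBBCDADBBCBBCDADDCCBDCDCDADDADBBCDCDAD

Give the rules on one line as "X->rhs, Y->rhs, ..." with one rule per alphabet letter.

  step 4 ⇒ step 5: DCDADDADBBCDCDADBBCBBCDADBBCBBCDADDCCBDCDCDADDCCBDCDCCBDCBBCBBCDADDCDADDCCBDCDCDADDCCBDCDCCBDCBBCBBCDADDCDADDCCBDCDCDADDADBBCDCDADBBCBBCDADBBCBBCDADDCCBDC ⇒ DC·DAD·DC·CB·DC·DC·CB·DC·BBC·BBC·DAD·DC·DAD·DC·CB·DC·BBC·BBC·DAD·BBC·BBC·DAD·DC·CB·DC·BBC·BBC·DAD·BBC·BBC·DAD·DC·CB·DC·DC·DAD·DAD·BBC·DC·DAD·DC·DAD·DC·CB·DC·DC·DAD·DAD·BBC·DC·DAD·DC·DAD·DAD·BBC·DC·DAD·BBC·BBC·DAD·BBC·BBC·DAD·DC·CB·DC·DC·DAD·DC·CB·DC·DC·DAD·DAD·BBC·DC·DAD·DC·DAD·DC·CB·DC·DC·DAD·DAD·BBC·DC·DAD·DC·DAD·DAD·BBC·DC·DAD·BBC·BBC·DAD·BBC·BBC·DAD·DC·CB·DC·DC·DAD·DC·CB·DC·DC·DAD·DAD·BBC·DC·DAD·DC·DAD·DC·CB·DC·DC·CB·DC·BBC·BBC·DAD·DC·DAD·DC·CB·DC·BBC·BBC·DAD·BBC·BBC·DAD·DC·CB·DC·BBC·BBC·DAD·BBC·BBC·DAD·DC·CB·DC·DC·DAD·DAD·BBC·DC·DAD
    A ↦ CB
    B ↦ BBC
    C ↦ DAD
    D ↦ DC

A->CB, B->BBC, C->DAD, D->DC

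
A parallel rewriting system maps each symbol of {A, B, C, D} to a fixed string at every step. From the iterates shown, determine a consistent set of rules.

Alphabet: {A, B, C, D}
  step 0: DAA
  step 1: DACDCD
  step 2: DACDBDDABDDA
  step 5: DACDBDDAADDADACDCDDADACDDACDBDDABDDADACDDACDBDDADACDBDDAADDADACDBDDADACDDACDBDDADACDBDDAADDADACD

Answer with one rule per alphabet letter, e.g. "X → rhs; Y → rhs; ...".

  step 1 ⇒ step 2: DACDCD ⇒ DA·CD·BD·DA·BD·DA
    A ↦ CD
    C ↦ BD
    D ↦ DA
    B ↦ AD  (constrained at step 2)

A->CD, B->AD, C->BD, D->DA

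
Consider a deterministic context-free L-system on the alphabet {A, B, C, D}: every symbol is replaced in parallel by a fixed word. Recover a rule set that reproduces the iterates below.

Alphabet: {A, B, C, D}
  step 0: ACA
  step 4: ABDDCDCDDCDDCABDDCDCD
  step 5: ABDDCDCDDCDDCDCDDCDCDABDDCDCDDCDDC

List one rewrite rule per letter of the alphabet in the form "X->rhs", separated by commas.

  step 4 ⇒ step 5: ABDDCDCDDCDDCABDDCDCD ⇒ AB·D·DC·DC·D·DC·D·DC·DC·D·DC·DC·D·AB·D·DC·DC·D·DC·D·DC
    A ↦ AB
    B ↦ D
    C ↦ D
    D ↦ DC

A->AB, B->D, C->D, D->DC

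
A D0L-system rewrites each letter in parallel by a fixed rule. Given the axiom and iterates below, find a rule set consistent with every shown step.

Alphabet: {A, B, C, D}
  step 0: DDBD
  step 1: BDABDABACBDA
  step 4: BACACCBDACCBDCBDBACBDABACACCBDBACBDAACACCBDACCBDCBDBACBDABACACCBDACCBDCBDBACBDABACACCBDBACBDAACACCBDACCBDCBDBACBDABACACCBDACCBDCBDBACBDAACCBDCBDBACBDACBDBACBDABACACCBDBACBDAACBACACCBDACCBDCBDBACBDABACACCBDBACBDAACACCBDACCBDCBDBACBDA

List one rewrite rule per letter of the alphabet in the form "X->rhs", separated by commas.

A->AC, B->BAC, C->CBD, D->BDA

  step 0 ⇒ step 1: DDBD ⇒ BDA·BDA·BAC·BDA
    B ↦ BAC
    D ↦ BDA
    A ↦ AC  (constrained at step 1)
    C ↦ CBD  (constrained at step 1)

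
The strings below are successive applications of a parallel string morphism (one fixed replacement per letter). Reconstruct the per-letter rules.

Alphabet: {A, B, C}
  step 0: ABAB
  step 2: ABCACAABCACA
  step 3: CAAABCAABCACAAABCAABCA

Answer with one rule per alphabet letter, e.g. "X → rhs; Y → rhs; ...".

A->CA, B->A, C->AB

  step 2 ⇒ step 3: ABCACAABCACA ⇒ CA·A·AB·CA·AB·CA·CA·A·AB·CA·AB·CA
    A ↦ CA
    B ↦ A
    C ↦ AB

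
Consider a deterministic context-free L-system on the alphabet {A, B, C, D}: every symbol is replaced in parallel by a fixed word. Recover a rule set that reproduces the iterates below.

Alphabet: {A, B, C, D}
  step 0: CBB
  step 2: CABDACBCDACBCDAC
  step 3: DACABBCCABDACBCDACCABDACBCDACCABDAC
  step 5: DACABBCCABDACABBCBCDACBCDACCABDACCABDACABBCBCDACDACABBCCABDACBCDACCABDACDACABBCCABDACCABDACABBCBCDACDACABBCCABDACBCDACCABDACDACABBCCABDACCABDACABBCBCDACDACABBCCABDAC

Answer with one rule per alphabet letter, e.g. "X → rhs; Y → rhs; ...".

  step 2 ⇒ step 3: CABDACBCDACBCDAC ⇒ DAC·AB·BC·C·AB·DAC·BC·DAC·C·AB·DAC·BC·DAC·C·AB·DAC
    A ↦ AB
    B ↦ BC
    C ↦ DAC
    D ↦ C

A->AB, B->BC, C->DAC, D->C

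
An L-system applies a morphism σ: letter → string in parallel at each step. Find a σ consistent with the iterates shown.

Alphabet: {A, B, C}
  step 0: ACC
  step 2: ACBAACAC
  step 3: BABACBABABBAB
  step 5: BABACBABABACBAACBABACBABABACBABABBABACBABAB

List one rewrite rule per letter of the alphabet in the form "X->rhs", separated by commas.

  step 2 ⇒ step 3: ACBAACAC ⇒ BA·B·AC·BA·BA·B·BA·B
    A ↦ BA
    B ↦ AC
    C ↦ B

A->BA, B->AC, C->B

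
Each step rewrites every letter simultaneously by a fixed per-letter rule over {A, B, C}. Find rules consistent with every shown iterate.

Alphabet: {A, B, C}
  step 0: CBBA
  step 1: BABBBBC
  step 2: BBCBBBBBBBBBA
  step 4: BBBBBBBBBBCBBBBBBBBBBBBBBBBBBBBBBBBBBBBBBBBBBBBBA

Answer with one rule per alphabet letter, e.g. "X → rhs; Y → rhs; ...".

A->C, B->BB, C->BA

  step 1 ⇒ step 2: BABBBBC ⇒ BB·C·BB·BB·BB·BB·BA
    A ↦ C
    B ↦ BB
    C ↦ BA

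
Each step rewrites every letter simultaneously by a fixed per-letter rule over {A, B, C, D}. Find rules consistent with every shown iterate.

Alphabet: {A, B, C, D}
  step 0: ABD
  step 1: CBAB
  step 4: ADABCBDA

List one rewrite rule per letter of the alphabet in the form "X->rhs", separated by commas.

A->CB, B->A, C->D, D->B

  step 0 ⇒ step 1: ABD ⇒ CB·A·B
    A ↦ CB
    B ↦ A
    D ↦ B
    C ↦ D  (constrained at step 1)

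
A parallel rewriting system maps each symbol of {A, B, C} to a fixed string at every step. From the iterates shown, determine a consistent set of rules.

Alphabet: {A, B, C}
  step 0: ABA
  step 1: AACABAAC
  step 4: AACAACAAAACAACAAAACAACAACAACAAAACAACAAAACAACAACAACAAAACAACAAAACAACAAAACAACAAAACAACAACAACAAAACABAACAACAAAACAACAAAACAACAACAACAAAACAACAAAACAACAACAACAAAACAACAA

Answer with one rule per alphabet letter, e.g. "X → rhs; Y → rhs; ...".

  step 0 ⇒ step 1: ABA ⇒ AAC·AB·AAC
    A ↦ AAC
    B ↦ AB
    C ↦ AA  (constrained at step 1)

A->AAC, B->AB, C->AA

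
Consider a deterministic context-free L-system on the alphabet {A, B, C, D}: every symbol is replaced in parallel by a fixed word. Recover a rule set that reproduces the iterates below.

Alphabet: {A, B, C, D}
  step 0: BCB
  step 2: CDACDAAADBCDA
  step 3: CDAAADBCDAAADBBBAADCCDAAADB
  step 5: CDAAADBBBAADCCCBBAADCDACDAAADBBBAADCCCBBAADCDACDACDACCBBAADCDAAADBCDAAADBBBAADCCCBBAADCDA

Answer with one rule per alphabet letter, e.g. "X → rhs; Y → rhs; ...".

  step 2 ⇒ step 3: CDACDAAADBCDA ⇒ CDA·AAD·B·CDA·AAD·B·B·B·AAD·C·CDA·AAD·B
    A ↦ B
    B ↦ C
    C ↦ CDA
    D ↦ AAD

A->B, B->C, C->CDA, D->AAD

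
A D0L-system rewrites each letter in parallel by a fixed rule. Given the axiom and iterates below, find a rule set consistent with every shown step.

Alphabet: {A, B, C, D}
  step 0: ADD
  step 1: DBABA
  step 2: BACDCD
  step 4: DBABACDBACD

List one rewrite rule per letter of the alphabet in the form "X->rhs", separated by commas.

A->D, B->C, C->D, D->BA

  step 1 ⇒ step 2: DBABA ⇒ BA·C·D·C·D
    A ↦ D
    B ↦ C
    D ↦ BA
    C ↦ D  (constrained at step 2)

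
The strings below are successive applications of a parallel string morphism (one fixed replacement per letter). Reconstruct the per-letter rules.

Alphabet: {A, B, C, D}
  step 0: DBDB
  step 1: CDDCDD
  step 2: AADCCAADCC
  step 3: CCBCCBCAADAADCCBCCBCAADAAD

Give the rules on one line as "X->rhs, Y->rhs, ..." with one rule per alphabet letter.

  step 2 ⇒ step 3: AADCCAADCC ⇒ CCB·CCB·C·AAD·AAD·CCB·CCB·C·AAD·AAD
    A ↦ CCB
    C ↦ AAD
    D ↦ C
  step 0 ⇒ step 1: DBDB ⇒ C·DD·C·DD
    B ↦ DD

A->CCB, B->DD, C->AAD, D->C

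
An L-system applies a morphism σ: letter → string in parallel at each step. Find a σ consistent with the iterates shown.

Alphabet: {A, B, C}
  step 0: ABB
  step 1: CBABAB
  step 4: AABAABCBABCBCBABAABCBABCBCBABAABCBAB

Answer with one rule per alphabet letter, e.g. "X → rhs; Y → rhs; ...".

A->CB, B->AB, C->A

  step 0 ⇒ step 1: ABB ⇒ CB·AB·AB
    A ↦ CB
    B ↦ AB
    C ↦ A  (constrained at step 1)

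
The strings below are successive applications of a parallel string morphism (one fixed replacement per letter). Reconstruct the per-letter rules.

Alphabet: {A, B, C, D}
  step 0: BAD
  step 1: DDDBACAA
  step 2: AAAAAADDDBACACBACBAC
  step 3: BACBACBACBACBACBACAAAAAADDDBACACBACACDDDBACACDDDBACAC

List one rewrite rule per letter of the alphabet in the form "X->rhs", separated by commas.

  step 2 ⇒ step 3: AAAAAADDDBACACBACBAC ⇒ BAC·BAC·BAC·BAC·BAC·BAC·AA·AA·AA·DDD·BAC·AC·BAC·AC·DDD·BAC·AC·DDD·BAC·AC
    A ↦ BAC
    B ↦ DDD
    C ↦ AC
    D ↦ AA

A->BAC, B->DDD, C->AC, D->AA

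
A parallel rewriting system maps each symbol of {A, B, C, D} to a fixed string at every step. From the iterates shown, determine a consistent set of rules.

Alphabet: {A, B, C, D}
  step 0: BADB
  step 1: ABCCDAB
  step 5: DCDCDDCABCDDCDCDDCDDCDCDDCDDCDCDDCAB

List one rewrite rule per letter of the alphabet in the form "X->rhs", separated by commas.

A->C, B->AB, C->D, D->CD

  step 0 ⇒ step 1: BADB ⇒ AB·C·CD·AB
    A ↦ C
    B ↦ AB
    D ↦ CD
    C ↦ D  (constrained at step 1)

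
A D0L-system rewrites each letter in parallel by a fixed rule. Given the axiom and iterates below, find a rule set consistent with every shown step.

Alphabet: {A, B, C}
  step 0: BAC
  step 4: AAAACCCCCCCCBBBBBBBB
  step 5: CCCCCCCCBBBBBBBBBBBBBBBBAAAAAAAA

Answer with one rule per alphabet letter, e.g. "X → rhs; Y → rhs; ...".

  step 4 ⇒ step 5: AAAACCCCCCCCBBBBBBBB ⇒ CC·CC·CC·CC·BB·BB·BB·BB·BB·BB·BB·BB·A·A·A·A·A·A·A·A
    A ↦ CC
    B ↦ A
    C ↦ BB

A->CC, B->A, C->BB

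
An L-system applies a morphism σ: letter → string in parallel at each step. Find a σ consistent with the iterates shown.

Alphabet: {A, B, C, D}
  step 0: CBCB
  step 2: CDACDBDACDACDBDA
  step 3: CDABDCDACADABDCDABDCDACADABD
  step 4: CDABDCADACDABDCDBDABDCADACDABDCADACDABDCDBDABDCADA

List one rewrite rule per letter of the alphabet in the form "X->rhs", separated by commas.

A->BD, B->CAD, C->CD, D->A

  step 3 ⇒ step 4: CDABDCDACADABDCDABDCDACADABD ⇒ CD·A·BD·CAD·A·CD·A·BD·CD·BD·A·BD·CAD·A·CD·A·BD·CAD·A·CD·A·BD·CD·BD·A·BD·CAD·A
    A ↦ BD
    B ↦ CAD
    C ↦ CD
    D ↦ A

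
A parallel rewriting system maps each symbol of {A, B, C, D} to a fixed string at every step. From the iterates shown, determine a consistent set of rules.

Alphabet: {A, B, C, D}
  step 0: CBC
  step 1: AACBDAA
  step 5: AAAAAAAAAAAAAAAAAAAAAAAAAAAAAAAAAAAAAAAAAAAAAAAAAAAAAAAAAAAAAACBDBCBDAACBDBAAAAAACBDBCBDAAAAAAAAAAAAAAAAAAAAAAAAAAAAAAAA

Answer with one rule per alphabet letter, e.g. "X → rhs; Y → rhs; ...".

  step 0 ⇒ step 1: CBC ⇒ AA·CBD·AA
    B ↦ CBD
    C ↦ AA
    A ↦ AA  (constrained at step 1)
    D ↦ B  (constrained at step 1)

A->AA, B->CBD, C->AA, D->B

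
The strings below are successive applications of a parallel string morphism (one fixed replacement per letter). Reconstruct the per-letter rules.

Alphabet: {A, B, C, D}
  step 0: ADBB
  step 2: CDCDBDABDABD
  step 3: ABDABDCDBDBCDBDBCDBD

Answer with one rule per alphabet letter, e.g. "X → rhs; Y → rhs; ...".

A->B, B->CD, C->A, D->BD

  step 2 ⇒ step 3: CDCDBDABDABD ⇒ A·BD·A·BD·CD·BD·B·CD·BD·B·CD·BD
    A ↦ B
    B ↦ CD
    C ↦ A
    D ↦ BD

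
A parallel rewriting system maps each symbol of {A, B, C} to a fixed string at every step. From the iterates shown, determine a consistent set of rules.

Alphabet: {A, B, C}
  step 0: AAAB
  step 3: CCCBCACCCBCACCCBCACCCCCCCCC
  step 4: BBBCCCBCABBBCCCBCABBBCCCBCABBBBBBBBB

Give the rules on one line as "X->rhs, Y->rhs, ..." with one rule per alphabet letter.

A->CA, B->CCC, C->B

  step 3 ⇒ step 4: CCCBCACCCBCACCCBCACCCCCCCCC ⇒ B·B·B·CCC·B·CA·B·B·B·CCC·B·CA·B·B·B·CCC·B·CA·B·B·B·B·B·B·B·B·B
    A ↦ CA
    B ↦ CCC
    C ↦ B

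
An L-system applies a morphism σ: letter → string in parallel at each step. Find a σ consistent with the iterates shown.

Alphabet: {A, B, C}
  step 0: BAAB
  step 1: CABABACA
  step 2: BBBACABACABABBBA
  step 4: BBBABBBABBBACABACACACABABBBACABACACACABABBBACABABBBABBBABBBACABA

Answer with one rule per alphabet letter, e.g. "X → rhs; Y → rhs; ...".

  step 1 ⇒ step 2: CABABACA ⇒ BB·BA·CA·BA·CA·BA·BB·BA
    A ↦ BA
    B ↦ CA
    C ↦ BB

A->BA, B->CA, C->BB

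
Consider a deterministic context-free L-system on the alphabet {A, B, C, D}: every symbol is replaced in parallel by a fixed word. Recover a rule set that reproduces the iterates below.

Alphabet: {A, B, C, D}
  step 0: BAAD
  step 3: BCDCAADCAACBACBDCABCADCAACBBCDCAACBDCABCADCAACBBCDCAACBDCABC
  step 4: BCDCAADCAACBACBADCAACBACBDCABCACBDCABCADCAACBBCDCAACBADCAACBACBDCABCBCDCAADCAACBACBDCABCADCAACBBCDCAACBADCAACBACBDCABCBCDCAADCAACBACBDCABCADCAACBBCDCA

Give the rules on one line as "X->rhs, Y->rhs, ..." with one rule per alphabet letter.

A->ACB, B->BC, C->DCA, D->A

  step 3 ⇒ step 4: BCDCAADCAACBACBDCABCADCAACBBCDCAACBDCABCADCAACBBCDCAACBDCABC ⇒ BC·DCA·A·DCA·ACB·ACB·A·DCA·ACB·ACB·DCA·BC·ACB·DCA·BC·A·DCA·ACB·BC·DCA·ACB·A·DCA·ACB·ACB·DCA·BC·BC·DCA·A·DCA·ACB·ACB·DCA·BC·A·DCA·ACB·BC·DCA·ACB·A·DCA·ACB·ACB·DCA·BC·BC·DCA·A·DCA·ACB·ACB·DCA·BC·A·DCA·ACB·BC·DCA
    A ↦ ACB
    B ↦ BC
    C ↦ DCA
    D ↦ A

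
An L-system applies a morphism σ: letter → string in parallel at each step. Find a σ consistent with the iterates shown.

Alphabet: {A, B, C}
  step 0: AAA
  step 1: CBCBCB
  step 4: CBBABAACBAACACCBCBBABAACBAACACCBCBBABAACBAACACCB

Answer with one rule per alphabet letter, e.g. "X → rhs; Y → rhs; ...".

A->CB, B->AC, C->BA

  step 0 ⇒ step 1: AAA ⇒ CB·CB·CB
    A ↦ CB
    B ↦ AC  (constrained at step 1)
    C ↦ BA  (constrained at step 1)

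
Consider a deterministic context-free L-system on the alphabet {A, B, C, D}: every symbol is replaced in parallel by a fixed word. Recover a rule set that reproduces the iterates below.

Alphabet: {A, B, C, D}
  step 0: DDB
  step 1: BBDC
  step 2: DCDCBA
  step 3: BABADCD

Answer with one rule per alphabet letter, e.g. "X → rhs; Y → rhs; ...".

A->D, B->DC, C->A, D->B

  step 2 ⇒ step 3: DCDCBA ⇒ B·A·B·A·DC·D
    A ↦ D
    B ↦ DC
    C ↦ A
    D ↦ B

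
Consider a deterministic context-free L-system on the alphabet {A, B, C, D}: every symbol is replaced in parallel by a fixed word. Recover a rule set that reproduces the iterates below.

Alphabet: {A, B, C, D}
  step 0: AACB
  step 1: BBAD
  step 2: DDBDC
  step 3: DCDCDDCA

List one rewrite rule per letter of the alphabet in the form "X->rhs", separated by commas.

A->B, B->D, C->A, D->DC

  step 2 ⇒ step 3: DDBDC ⇒ DC·DC·D·DC·A
    B ↦ D
    C ↦ A
    D ↦ DC
  step 0 ⇒ step 1: AACB ⇒ B·B·A·D
    A ↦ B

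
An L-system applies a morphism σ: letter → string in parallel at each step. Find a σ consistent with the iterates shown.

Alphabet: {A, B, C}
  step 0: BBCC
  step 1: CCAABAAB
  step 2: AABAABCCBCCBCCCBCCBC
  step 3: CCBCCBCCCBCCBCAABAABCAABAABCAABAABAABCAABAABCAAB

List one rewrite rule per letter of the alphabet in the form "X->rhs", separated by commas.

  step 2 ⇒ step 3: AABAABCCBCCBCCCBCCBC ⇒ CCB·CCB·C·CCB·CCB·C·AAB·AAB·C·AAB·AAB·C·AAB·AAB·AAB·C·AAB·AAB·C·AAB
    A ↦ CCB
    B ↦ C
    C ↦ AAB

A->CCB, B->C, C->AAB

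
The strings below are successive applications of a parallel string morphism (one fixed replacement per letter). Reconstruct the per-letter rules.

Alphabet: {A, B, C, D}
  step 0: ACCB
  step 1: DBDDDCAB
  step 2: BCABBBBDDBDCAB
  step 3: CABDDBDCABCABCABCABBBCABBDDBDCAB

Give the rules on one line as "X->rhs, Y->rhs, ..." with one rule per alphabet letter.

A->DBD, B->CAB, C->D, D->B

  step 2 ⇒ step 3: BCABBBBDDBDCAB ⇒ CAB·D·DBD·CAB·CAB·CAB·CAB·B·B·CAB·B·D·DBD·CAB
    A ↦ DBD
    B ↦ CAB
    C ↦ D
    D ↦ B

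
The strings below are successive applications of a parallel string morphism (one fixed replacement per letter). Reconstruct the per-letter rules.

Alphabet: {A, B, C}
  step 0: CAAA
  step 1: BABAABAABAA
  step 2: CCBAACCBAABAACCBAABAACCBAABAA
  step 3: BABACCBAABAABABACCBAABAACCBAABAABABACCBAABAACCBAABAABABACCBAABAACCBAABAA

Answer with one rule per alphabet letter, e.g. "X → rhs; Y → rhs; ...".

  step 2 ⇒ step 3: CCBAACCBAABAACCBAABAACCBAABAA ⇒ BA·BA·CC·BAA·BAA·BA·BA·CC·BAA·BAA·CC·BAA·BAA·BA·BA·CC·BAA·BAA·CC·BAA·BAA·BA·BA·CC·BAA·BAA·CC·BAA·BAA
    A ↦ BAA
    B ↦ CC
    C ↦ BA

A->BAA, B->CC, C->BA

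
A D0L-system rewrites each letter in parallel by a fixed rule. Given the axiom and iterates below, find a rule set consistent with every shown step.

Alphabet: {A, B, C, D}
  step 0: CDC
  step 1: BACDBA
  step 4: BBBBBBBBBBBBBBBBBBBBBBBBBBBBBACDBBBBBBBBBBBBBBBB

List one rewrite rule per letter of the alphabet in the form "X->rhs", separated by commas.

  step 0 ⇒ step 1: CDC ⇒ BA·CD·BA
    C ↦ BA
    D ↦ CD
    A ↦ BB  (constrained at step 1)
    B ↦ BB  (constrained at step 1)

A->BB, B->BB, C->BA, D->CD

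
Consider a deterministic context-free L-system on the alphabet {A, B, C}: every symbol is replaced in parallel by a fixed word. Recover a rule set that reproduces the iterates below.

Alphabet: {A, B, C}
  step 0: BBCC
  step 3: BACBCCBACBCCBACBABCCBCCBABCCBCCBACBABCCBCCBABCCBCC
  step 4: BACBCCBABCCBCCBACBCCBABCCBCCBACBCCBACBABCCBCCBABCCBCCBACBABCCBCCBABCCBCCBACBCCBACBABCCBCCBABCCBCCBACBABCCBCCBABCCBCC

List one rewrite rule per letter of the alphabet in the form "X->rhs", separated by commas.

  step 3 ⇒ step 4: BACBCCBACBCCBACBABCCBCCBABCCBCCBACBABCCBCCBABCCBCC ⇒ BA·C·BCC·BA·BCC·BCC·BA·C·BCC·BA·BCC·BCC·BA·C·BCC·BA·C·BA·BCC·BCC·BA·BCC·BCC·BA·C·BA·BCC·BCC·BA·BCC·BCC·BA·C·BCC·BA·C·BA·BCC·BCC·BA·BCC·BCC·BA·C·BA·BCC·BCC·BA·BCC·BCC
    A ↦ C
    B ↦ BA
    C ↦ BCC

A->C, B->BA, C->BCC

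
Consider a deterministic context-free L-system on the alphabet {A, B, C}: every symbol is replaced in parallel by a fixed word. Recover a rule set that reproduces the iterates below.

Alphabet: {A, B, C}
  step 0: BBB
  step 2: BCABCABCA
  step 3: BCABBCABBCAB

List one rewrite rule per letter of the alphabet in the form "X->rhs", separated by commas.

  step 2 ⇒ step 3: BCABCABCA ⇒ BC·A·B·BC·A·B·BC·A·B
    A ↦ B
    B ↦ BC
    C ↦ A

A->B, B->BC, C->A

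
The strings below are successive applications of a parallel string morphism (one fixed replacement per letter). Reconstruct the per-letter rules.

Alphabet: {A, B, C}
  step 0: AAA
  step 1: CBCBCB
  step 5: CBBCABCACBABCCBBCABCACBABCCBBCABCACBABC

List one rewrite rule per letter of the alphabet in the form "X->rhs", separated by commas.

A->CB, B->BC, C->A

  step 0 ⇒ step 1: AAA ⇒ CB·CB·CB
    A ↦ CB
    B ↦ BC  (constrained at step 1)
    C ↦ A  (constrained at step 1)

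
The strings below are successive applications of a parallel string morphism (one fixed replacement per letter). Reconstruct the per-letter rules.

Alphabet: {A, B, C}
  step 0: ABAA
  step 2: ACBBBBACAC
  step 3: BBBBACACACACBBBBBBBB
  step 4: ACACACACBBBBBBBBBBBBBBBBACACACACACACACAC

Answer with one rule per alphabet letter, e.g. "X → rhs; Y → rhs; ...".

  step 3 ⇒ step 4: BBBBACACACACBBBBBBBB ⇒ AC·AC·AC·AC·B·BBB·B·BBB·B·BBB·B·BBB·AC·AC·AC·AC·AC·AC·AC·AC
    A ↦ B
    B ↦ AC
    C ↦ BBB

A->B, B->AC, C->BBB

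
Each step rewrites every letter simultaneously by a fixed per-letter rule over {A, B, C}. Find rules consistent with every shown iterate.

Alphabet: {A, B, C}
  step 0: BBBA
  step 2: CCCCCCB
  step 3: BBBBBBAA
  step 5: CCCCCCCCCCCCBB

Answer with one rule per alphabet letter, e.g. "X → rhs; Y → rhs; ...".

A->C, B->AA, C->B

  step 2 ⇒ step 3: CCCCCCB ⇒ B·B·B·B·B·B·AA
    B ↦ AA
    C ↦ B
    A ↦ C  (constrained at step 0)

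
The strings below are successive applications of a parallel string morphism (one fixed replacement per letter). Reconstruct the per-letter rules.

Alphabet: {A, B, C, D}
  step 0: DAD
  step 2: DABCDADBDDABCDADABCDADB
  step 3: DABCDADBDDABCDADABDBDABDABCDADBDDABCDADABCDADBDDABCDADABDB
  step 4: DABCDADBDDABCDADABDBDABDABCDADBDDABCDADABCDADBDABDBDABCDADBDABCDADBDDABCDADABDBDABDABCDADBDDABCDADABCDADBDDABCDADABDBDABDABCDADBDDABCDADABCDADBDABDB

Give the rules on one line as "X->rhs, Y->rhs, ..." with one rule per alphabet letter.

  step 3 ⇒ step 4: DABCDADBDDABCDADABDBDABDABCDADBDDABCDADABCDADBDDABCDADABDB ⇒ DAB·CDA·DB·D·DAB·CDA·DAB·DB·DAB·DAB·CDA·DB·D·DAB·CDA·DAB·CDA·DB·DAB·DB·DAB·CDA·DB·DAB·CDA·DB·D·DAB·CDA·DAB·DB·DAB·DAB·CDA·DB·D·DAB·CDA·DAB·CDA·DB·D·DAB·CDA·DAB·DB·DAB·DAB·CDA·DB·D·DAB·CDA·DAB·CDA·DB·DAB·DB
    A ↦ CDA
    B ↦ DB
    C ↦ D
    D ↦ DAB

A->CDA, B->DB, C->D, D->DAB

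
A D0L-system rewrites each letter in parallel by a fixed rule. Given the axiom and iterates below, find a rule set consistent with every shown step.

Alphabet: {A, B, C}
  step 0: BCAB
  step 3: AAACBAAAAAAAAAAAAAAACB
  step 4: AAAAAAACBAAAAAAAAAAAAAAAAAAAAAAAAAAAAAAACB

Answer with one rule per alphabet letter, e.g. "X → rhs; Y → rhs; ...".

A->AA, B->CB, C->A

  step 3 ⇒ step 4: AAACBAAAAAAAAAAAAAAACB ⇒ AA·AA·AA·A·CB·AA·AA·AA·AA·AA·AA·AA·AA·AA·AA·AA·AA·AA·AA·AA·A·CB
    A ↦ AA
    B ↦ CB
    C ↦ A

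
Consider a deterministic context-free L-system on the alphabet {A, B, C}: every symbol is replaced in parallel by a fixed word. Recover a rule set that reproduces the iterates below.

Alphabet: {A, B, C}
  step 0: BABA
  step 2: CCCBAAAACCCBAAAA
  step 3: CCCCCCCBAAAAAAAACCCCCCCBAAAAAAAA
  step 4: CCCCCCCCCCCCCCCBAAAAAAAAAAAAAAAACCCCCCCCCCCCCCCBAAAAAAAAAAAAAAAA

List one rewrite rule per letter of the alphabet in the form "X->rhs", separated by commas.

  step 3 ⇒ step 4: CCCCCCCBAAAAAAAACCCCCCCBAAAAAAAA ⇒ CC·CC·CC·CC·CC·CC·CC·CB·AA·AA·AA·AA·AA·AA·AA·AA·CC·CC·CC·CC·CC·CC·CC·CB·AA·AA·AA·AA·AA·AA·AA·AA
    A ↦ AA
    B ↦ CB
    C ↦ CC

A->AA, B->CB, C->CC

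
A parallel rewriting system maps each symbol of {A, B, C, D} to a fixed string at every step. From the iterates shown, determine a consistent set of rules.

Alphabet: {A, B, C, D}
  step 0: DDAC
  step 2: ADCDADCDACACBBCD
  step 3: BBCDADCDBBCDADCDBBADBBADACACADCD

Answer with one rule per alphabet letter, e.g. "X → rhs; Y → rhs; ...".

A->BB, B->AC, C->AD, D->CD

  step 2 ⇒ step 3: ADCDADCDACACBBCD ⇒ BB·CD·AD·CD·BB·CD·AD·CD·BB·AD·BB·AD·AC·AC·AD·CD
    A ↦ BB
    B ↦ AC
    C ↦ AD
    D ↦ CD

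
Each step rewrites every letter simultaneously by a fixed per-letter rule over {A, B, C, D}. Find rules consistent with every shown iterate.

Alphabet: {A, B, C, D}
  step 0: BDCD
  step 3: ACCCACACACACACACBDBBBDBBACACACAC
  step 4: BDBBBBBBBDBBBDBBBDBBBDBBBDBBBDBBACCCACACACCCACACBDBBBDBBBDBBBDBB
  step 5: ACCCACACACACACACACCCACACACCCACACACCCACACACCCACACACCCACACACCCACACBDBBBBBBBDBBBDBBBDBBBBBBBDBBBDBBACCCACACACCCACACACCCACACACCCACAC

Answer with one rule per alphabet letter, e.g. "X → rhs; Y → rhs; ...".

  step 4 ⇒ step 5: BDBBBBBBBDBBBDBBBDBBBDBBBDBBBDBBACCCACACACCCACACBDBBBDBBBDBBBDBB ⇒ AC·CC·AC·AC·AC·AC·AC·AC·AC·CC·AC·AC·AC·CC·AC·AC·AC·CC·AC·AC·AC·CC·AC·AC·AC·CC·AC·AC·AC·CC·AC·AC·BD·BB·BB·BB·BD·BB·BD·BB·BD·BB·BB·BB·BD·BB·BD·BB·AC·CC·AC·AC·AC·CC·AC·AC·AC·CC·AC·AC·AC·CC·AC·AC
    A ↦ BD
    B ↦ AC
    C ↦ BB
    D ↦ CC

A->BD, B->AC, C->BB, D->CC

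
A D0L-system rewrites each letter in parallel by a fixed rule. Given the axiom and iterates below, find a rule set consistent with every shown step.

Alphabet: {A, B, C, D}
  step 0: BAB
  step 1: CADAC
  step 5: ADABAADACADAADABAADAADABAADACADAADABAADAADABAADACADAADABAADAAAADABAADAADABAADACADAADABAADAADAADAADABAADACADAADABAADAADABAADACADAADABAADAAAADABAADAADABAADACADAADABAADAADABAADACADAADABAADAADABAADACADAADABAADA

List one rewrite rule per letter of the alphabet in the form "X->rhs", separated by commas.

A->ADA, B->C, C->AA, D->BA

  step 0 ⇒ step 1: BAB ⇒ C·ADA·C
    A ↦ ADA
    B ↦ C
    C ↦ AA  (constrained at step 1)
    D ↦ BA  (constrained at step 1)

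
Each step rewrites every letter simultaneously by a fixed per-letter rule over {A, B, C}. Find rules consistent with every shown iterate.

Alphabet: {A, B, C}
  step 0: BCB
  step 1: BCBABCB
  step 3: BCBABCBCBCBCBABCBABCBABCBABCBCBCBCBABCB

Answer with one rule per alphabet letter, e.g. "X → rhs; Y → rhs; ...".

  step 0 ⇒ step 1: BCB ⇒ BCB·A·BCB
    B ↦ BCB
    C ↦ A
    A ↦ CBC  (constrained at step 1)

A->CBC, B->BCB, C->A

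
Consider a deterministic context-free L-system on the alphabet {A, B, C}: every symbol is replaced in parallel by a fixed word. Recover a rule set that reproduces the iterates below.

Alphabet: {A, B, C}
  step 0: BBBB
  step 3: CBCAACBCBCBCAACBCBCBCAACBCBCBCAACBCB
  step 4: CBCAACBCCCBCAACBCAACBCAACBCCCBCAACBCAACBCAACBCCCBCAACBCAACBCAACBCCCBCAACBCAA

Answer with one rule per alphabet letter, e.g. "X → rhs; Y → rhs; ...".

A->C, B->CAA, C->CB

  step 3 ⇒ step 4: CBCAACBCBCBCAACBCBCBCAACBCBCBCAACBCB ⇒ CB·CAA·CB·C·C·CB·CAA·CB·CAA·CB·CAA·CB·C·C·CB·CAA·CB·CAA·CB·CAA·CB·C·C·CB·CAA·CB·CAA·CB·CAA·CB·C·C·CB·CAA·CB·CAA
    A ↦ C
    B ↦ CAA
    C ↦ CB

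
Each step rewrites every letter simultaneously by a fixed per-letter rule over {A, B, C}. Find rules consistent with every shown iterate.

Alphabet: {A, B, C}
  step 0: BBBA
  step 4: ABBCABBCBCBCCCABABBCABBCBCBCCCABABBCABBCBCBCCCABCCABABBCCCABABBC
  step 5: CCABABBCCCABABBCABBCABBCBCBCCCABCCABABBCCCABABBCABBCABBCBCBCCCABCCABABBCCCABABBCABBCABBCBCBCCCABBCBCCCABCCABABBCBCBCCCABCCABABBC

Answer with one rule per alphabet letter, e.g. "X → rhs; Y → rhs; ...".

A->CC, B->AB, C->BC

  step 4 ⇒ step 5: ABBCABBCBCBCCCABABBCABBCBCBCCCABABBCABBCBCBCCCABCCABABBCCCABABBC ⇒ CC·AB·AB·BC·CC·AB·AB·BC·AB·BC·AB·BC·BC·BC·CC·AB·CC·AB·AB·BC·CC·AB·AB·BC·AB·BC·AB·BC·BC·BC·CC·AB·CC·AB·AB·BC·CC·AB·AB·BC·AB·BC·AB·BC·BC·BC·CC·AB·BC·BC·CC·AB·CC·AB·AB·BC·BC·BC·CC·AB·CC·AB·AB·BC
    A ↦ CC
    B ↦ AB
    C ↦ BC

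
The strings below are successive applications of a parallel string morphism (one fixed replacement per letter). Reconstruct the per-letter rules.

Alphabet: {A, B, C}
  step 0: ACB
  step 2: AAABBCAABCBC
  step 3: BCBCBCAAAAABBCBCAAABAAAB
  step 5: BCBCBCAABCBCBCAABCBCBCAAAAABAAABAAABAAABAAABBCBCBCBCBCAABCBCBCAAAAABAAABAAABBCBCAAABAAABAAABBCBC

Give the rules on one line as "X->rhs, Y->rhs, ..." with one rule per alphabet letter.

A->BC, B->AA, C->AB

  step 2 ⇒ step 3: AAABBCAABCBC ⇒ BC·BC·BC·AA·AA·AB·BC·BC·AA·AB·AA·AB
    A ↦ BC
    B ↦ AA
    C ↦ AB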